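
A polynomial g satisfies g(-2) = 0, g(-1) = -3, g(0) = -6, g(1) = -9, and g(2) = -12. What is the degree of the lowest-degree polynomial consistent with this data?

1

Forward differences of the values at s = -2, -1, 0, 1, 2:
  g  : 0  -3  -6  -9  -12
  Δ  : -3  -3  -3  -3
  Δ^2: 0  0  0
  Δ^3: 0  0
  Δ^4: 0
The first differences are constant (-3) and nonzero, while all higher differences vanish, so the minimal degree is 1.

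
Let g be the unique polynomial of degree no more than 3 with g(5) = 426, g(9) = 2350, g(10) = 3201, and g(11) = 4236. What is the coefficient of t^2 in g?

Write g(t) = at^3 + bt^2 + ct + d. Substituting each data point gives a linear system:
  125a + 25b + 5c + d = 426
  729a + 81b + 9c + d = 2350
  1000a + 100b + 10c + d = 3201
  1331a + 121b + 11c + d = 4236
Solving the system yields a = 3, b = 2, c = 0, d = 1.
So g(t) = 3t³ + 2t² + 1.
The coefficient of t^2 is 2.

2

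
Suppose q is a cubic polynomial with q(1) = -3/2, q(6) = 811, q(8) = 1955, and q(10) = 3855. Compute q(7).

2601/2

Write q(t) = at^3 + bt^2 + ct + d. Substituting each data point gives a linear system:
  a + b + c + d = -3/2
  216a + 36b + 6c + d = 811
  512a + 64b + 8c + d = 1955
  1000a + 100b + 10c + d = 3855
Solving the system yields a = 4, b = -3/2, c = 1, d = -5.
So q(t) = 4t^3 - (3/2)t^2 + t - 5.
Then q(7) = 2601/2.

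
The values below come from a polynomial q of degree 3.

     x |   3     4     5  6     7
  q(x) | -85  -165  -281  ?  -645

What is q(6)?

-439

The 4 known points determine the degree-3 polynomial uniquely.
Write q(x) = ax^3 + bx^2 + cx + d. Substituting each data point gives a linear system:
  27a + 9b + 3c + d = -85
  64a + 16b + 4c + d = -165
  125a + 25b + 5c + d = -281
  343a + 49b + 7c + d = -645
Solving the system yields a = -1, b = -6, c = -1, d = -1.
So q(x) = -x^3 - 6x^2 - x - 1.
Then q(6) = -439.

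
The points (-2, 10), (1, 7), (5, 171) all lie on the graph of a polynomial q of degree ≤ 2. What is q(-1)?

Write q(s) = as^2 + bs + c. Substituting each data point gives a linear system:
  4a - 2b + c = 10
  a + b + c = 7
  25a + 5b + c = 171
Solving the system yields a = 6, b = 5, c = -4.
So q(s) = 6s² + 5s - 4.
Then q(-1) = -3.

-3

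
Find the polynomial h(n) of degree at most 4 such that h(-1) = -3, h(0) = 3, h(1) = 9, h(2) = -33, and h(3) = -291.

h(n) = -5n^4 + 2n^3 + 5n^2 + 4n + 3

Using the Lagrange interpolation formula with nodes -1, 0, 1, 2, 3:
  L_0(n) = n(n - 1)(n - 2)(n - 3) / 24
  L_1(n) = (n + 1)(n - 1)(n - 2)(n - 3) / -6
  L_2(n) = (n + 1)n(n - 2)(n - 3) / 4
  L_3(n) = (n + 1)n(n - 1)(n - 3) / -6
  L_4(n) = (n + 1)n(n - 1)(n - 2) / 24
Then h(n) = -3·L_0(n) + 3·L_1(n) + 9·L_2(n) - 33·L_3(n) - 291·L_4(n).
Expanding and collecting terms gives h(n) = -5n^4 + 2n^3 + 5n^2 + 4n + 3.
Check: h(-1) = -3. ✓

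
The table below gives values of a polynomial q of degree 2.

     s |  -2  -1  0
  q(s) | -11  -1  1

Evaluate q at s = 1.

-5

Using the Lagrange interpolation formula with nodes -2, -1, 0:
  L_0(s) = (s + 1)s / 2
  L_1(s) = (s + 2)s / -1
  L_2(s) = (s + 2)(s + 1) / 2
Then q(s) = -11·L_0(s) - 1·L_1(s) + 1·L_2(s).
Expanding and collecting terms gives q(s) = -4s^2 - 2s + 1.
Evaluating at s = 1: q(1) = -5.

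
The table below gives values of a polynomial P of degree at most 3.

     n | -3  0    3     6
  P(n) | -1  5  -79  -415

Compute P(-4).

Forward differences of the values at n = -3, 0, 3, 6:
  P  : -1  5  -79  -415
  Δ  : 6  -84  -336
  Δ^2: -90  -252
  Δ^3: -162
The third differences are constant, confirming degree 3.
Interpolating (Newton forward form) and evaluating at n = -4 gives P(-4) = 5.

5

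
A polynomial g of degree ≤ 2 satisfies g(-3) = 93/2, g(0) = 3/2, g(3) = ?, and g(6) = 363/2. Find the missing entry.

93/2

The 3 known points determine the degree-2 polynomial uniquely.
Write g(x) = ax^2 + bx + c. Substituting each data point gives a linear system:
  9a - 3b + c = 93/2
  c = 3/2
  36a + 6b + c = 363/2
Solving the system yields a = 5, b = 0, c = 3/2.
So g(x) = 5x² + 3/2.
Then g(3) = 93/2.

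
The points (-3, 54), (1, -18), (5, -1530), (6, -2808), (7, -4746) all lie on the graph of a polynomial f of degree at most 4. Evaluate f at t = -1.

6

Using the Lagrange interpolation formula with nodes -3, 1, 5, 6, 7:
  L_0(t) = (t - 1)(t - 5)(t - 6)(t - 7) / 2880
  L_1(t) = (t + 3)(t - 5)(t - 6)(t - 7) / -480
  L_2(t) = (t + 3)(t - 1)(t - 6)(t - 7) / 64
  L_3(t) = (t + 3)(t - 1)(t - 5)(t - 7) / -45
  L_4(t) = (t + 3)(t - 1)(t - 5)(t - 6) / 120
Then f(t) = 54·L_0(t) - 18·L_1(t) - 1530·L_2(t) - 2808·L_3(t) - 4746·L_4(t).
Expanding and collecting terms gives f(t) = -t^4 - 6t^3 - 5t^2 - 6t.
Evaluating at t = -1: f(-1) = 6.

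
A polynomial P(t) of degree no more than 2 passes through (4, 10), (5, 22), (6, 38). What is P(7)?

Write P(t) = at^2 + bt + c. Substituting each data point gives a linear system:
  16a + 4b + c = 10
  25a + 5b + c = 22
  36a + 6b + c = 38
Solving the system yields a = 2, b = -6, c = 2.
So P(t) = 2t^2 - 6t + 2.
Then P(7) = 58.

58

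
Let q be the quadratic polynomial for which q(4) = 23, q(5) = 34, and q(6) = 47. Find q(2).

Using the Lagrange interpolation formula with nodes 4, 5, 6:
  L_0(x) = (x - 5)(x - 6) / 2
  L_1(x) = (x - 4)(x - 6) / -1
  L_2(x) = (x - 4)(x - 5) / 2
Then q(x) = 23·L_0(x) + 34·L_1(x) + 47·L_2(x).
Expanding and collecting terms gives q(x) = x^2 + 2x - 1.
Evaluating at x = 2: q(2) = 7.

7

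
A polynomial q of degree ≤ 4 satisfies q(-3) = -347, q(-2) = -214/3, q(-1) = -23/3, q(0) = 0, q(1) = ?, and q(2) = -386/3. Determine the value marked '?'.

The 5 known points determine the degree-4 polynomial uniquely.
Write q(n) = an^4 + bn^3 + cn^2 + dn + e. Substituting each data point gives a linear system:
  81a - 27b + 9c - 3d + e = -347
  16a - 8b + 4c - 2d + e = -214/3
  a - b + c - d + e = -23/3
  e = 0
  16a + 8b + 4c + 2d + e = -386/3
Solving the system yields a = -5, b = -4, c = -5, d = 5/3, e = 0.
So q(n) = -5n^4 - 4n^3 - 5n^2 + (5/3)n.
Then q(1) = -37/3.

-37/3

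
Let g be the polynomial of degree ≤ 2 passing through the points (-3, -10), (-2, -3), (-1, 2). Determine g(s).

Using the Lagrange interpolation formula with nodes -3, -2, -1:
  L_0(s) = (s + 2)(s + 1) / 2
  L_1(s) = (s + 3)(s + 1) / -1
  L_2(s) = (s + 3)(s + 2) / 2
Then g(s) = -10·L_0(s) - 3·L_1(s) + 2·L_2(s).
Expanding and collecting terms gives g(s) = -s² + 2s + 5.
Check: g(-1) = 2. ✓

g(s) = -s^2 + 2s + 5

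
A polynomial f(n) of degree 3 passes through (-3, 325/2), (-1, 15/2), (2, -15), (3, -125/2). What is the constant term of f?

-4

Write f(n) = an^3 + bn^2 + cn + d. Substituting each data point gives a linear system:
  -27a + 9b - 3c + d = 325/2
  -a + b - c + d = 15/2
  8a + 4b + 2c + d = -15
  27a + 9b + 3c + d = -125/2
Solving the system yields a = -4, b = 6, c = -3/2, d = -4.
So f(n) = -4n^3 + 6n^2 - (3/2)n - 4.
The constant term is -4.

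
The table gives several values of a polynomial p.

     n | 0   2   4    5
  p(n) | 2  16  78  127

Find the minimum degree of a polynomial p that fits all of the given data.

Divided differences on the nodes 0, 2, 4, 5:
  order 0: 2  16  78  127
  order 1: 7  31  49
  order 2: 6  6
  order 3: 0
The order-2 divided differences are all 6 (nonzero) and every higher order vanishes, so the data lies on a polynomial of degree exactly 2.

2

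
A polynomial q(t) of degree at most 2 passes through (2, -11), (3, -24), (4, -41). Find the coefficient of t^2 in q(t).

-2

Write q(t) = at^2 + bt + c. Substituting each data point gives a linear system:
  4a + 2b + c = -11
  9a + 3b + c = -24
  16a + 4b + c = -41
Solving the system yields a = -2, b = -3, c = 3.
So q(t) = -2t² - 3t + 3.
The leading coefficient is -2.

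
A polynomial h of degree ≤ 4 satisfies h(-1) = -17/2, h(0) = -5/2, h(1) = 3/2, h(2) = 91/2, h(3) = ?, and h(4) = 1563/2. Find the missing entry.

487/2

On equispaced nodes a degree-4 polynomial has vanishing fifth forward difference, so
  - h(-1) + 5·h(0) - 10·h(1) + 10·h(2) - 5·h(3) + h(4) = 0.
Substituting the known values and solving for h(3):
  -5·h(3) = -2435/2
  h(3) = 487/2.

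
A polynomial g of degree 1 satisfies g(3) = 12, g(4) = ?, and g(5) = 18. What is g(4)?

15

On equispaced nodes a degree-1 polynomial has vanishing second forward difference, so
  g(3) - 2·g(4) + g(5) = 0.
Substituting the known values and solving for g(4):
  -2·g(4) = -30
  g(4) = 15.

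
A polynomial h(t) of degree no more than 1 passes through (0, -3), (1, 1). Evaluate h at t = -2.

-11

Using the Lagrange interpolation formula with nodes 0, 1:
  L_0(t) = (t - 1) / -1
  L_1(t) = t / 1
Then h(t) = -3·L_0(t) + 1·L_1(t).
Expanding and collecting terms gives h(t) = 4t - 3.
Evaluating at t = -2: h(-2) = -11.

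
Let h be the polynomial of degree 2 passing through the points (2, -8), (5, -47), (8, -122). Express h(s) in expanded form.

Using the Lagrange interpolation formula with nodes 2, 5, 8:
  L_0(s) = (s - 5)(s - 8) / 18
  L_1(s) = (s - 2)(s - 8) / -9
  L_2(s) = (s - 2)(s - 5) / 18
Then h(s) = -8·L_0(s) - 47·L_1(s) - 122·L_2(s).
Expanding and collecting terms gives h(s) = -2s² + s - 2.
Check: h(2) = -8. ✓

h(s) = -2s^2 + s - 2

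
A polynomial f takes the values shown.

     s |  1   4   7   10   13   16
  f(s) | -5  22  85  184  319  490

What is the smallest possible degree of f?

2

Forward differences of the values at s = 1, 4, 7, 10, 13, 16:
  f  : -5  22  85  184  319  490
  Δ  : 27  63  99  135  171
  Δ^2: 36  36  36  36
  Δ^3: 0  0  0
  Δ^4: 0  0
  Δ^5: 0
The second differences are constant (36) and nonzero, while all higher differences vanish, so the minimal degree is 2.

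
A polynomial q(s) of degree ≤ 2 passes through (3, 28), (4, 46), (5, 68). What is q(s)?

Write q(s) = as^2 + bs + c. Substituting each data point gives a linear system:
  9a + 3b + c = 28
  16a + 4b + c = 46
  25a + 5b + c = 68
Solving the system yields a = 2, b = 4, c = -2.
So q(s) = 2s² + 4s - 2.
Check: q(5) = 68. ✓

q(s) = 2s^2 + 4s - 2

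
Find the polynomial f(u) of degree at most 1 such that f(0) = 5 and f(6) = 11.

Using the Lagrange interpolation formula with nodes 0, 6:
  L_0(u) = (u - 6) / -6
  L_1(u) = u / 6
Then f(u) = 5·L_0(u) + 11·L_1(u).
Expanding and collecting terms gives f(u) = u + 5.
Check: f(0) = 5. ✓

f(u) = u + 5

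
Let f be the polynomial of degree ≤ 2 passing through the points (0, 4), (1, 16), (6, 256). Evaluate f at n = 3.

Using the Lagrange interpolation formula with nodes 0, 1, 6:
  L_0(n) = (n - 1)(n - 6) / 6
  L_1(n) = n(n - 6) / -5
  L_2(n) = n(n - 1) / 30
Then f(n) = 4·L_0(n) + 16·L_1(n) + 256·L_2(n).
Expanding and collecting terms gives f(n) = 6n^2 + 6n + 4.
Evaluating at n = 3: f(3) = 76.

76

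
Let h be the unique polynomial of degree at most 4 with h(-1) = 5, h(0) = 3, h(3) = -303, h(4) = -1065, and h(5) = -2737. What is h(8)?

Using the Lagrange interpolation formula with nodes -1, 0, 3, 4, 5:
  L_0(u) = u(u - 3)(u - 4)(u - 5) / 120
  L_1(u) = (u + 1)(u - 3)(u - 4)(u - 5) / -60
  L_2(u) = (u + 1)u(u - 4)(u - 5) / 24
  L_3(u) = (u + 1)u(u - 3)(u - 5) / -20
  L_4(u) = (u + 1)u(u - 3)(u - 4) / 60
Then h(u) = 5·L_0(u) + 3·L_1(u) - 303·L_2(u) - 1065·L_3(u) - 2737·L_4(u).
Expanding and collecting terms gives h(u) = -5u^4 + 2u^3 + 6u^2 - 3u + 3.
Evaluating at u = 8: h(8) = -19093.

-19093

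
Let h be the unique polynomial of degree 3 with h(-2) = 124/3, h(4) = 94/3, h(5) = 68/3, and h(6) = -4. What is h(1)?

Write h(n) = an^3 + bn^2 + cn + d. Substituting each data point gives a linear system:
  -8a + 4b - 2c + d = 124/3
  64a + 16b + 4c + d = 94/3
  125a + 25b + 5c + d = 68/3
  216a + 36b + 6c + d = -4
Solving the system yields a = -1, b = 6, c = -5/3, d = 6.
So h(n) = -n^3 + 6n^2 - (5/3)n + 6.
Then h(1) = 28/3.

28/3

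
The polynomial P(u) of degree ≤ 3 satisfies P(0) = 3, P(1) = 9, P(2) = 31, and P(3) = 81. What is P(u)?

P(u) = 2u^3 + 2u^2 + 2u + 3

Using the Lagrange interpolation formula with nodes 0, 1, 2, 3:
  L_0(u) = (u - 1)(u - 2)(u - 3) / -6
  L_1(u) = u(u - 2)(u - 3) / 2
  L_2(u) = u(u - 1)(u - 3) / -2
  L_3(u) = u(u - 1)(u - 2) / 6
Then P(u) = 3·L_0(u) + 9·L_1(u) + 31·L_2(u) + 81·L_3(u).
Expanding and collecting terms gives P(u) = 2u³ + 2u² + 2u + 3.
Check: P(1) = 9. ✓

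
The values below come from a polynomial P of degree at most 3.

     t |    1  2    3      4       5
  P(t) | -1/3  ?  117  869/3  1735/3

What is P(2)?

The 4 known points determine the degree-3 polynomial uniquely.
Write P(t) = at^3 + bt^2 + ct + d. Substituting each data point gives a linear system:
  a + b + c + d = -1/3
  27a + 9b + 3c + d = 117
  64a + 16b + 4c + d = 869/3
  125a + 25b + 5c + d = 1735/3
Solving the system yields a = 5, b = -2, c = 5/3, d = -5.
So P(t) = 5t³ - 2t² + (5/3)t - 5.
Then P(2) = 91/3.

91/3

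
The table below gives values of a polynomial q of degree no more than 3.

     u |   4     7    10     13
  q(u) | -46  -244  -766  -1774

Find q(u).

q(u) = -u^3 + 3u^2 - 6u - 6

Write q(u) = au^3 + bu^2 + cu + d. Substituting each data point gives a linear system:
  64a + 16b + 4c + d = -46
  343a + 49b + 7c + d = -244
  1000a + 100b + 10c + d = -766
  2197a + 169b + 13c + d = -1774
Solving the system yields a = -1, b = 3, c = -6, d = -6.
So q(u) = -u^3 + 3u^2 - 6u - 6.
Check: q(13) = -1774. ✓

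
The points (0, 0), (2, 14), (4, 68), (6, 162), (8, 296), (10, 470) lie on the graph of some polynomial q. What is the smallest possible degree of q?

2

Forward differences of the values at u = 0, 2, 4, 6, 8, 10:
  q  : 0  14  68  162  296  470
  Δ  : 14  54  94  134  174
  Δ^2: 40  40  40  40
  Δ^3: 0  0  0
  Δ^4: 0  0
  Δ^5: 0
The second differences are constant (40) and nonzero, while all higher differences vanish, so the minimal degree is 2.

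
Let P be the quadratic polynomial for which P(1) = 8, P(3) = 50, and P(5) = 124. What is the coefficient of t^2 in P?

4

Write P(t) = at^2 + bt + c. Substituting each data point gives a linear system:
  a + b + c = 8
  9a + 3b + c = 50
  25a + 5b + c = 124
Solving the system yields a = 4, b = 5, c = -1.
So P(t) = 4t² + 5t - 1.
The leading coefficient is 4.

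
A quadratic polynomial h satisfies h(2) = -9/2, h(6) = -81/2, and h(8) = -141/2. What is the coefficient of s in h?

-1

Write h(s) = as^2 + bs + c. Substituting each data point gives a linear system:
  4a + 2b + c = -9/2
  36a + 6b + c = -81/2
  64a + 8b + c = -141/2
Solving the system yields a = -1, b = -1, c = 3/2.
So h(s) = -s² - s + 3/2.
The coefficient of s is -1.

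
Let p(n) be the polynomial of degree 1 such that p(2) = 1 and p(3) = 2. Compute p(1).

Using the Lagrange interpolation formula with nodes 2, 3:
  L_0(n) = (n - 3) / -1
  L_1(n) = (n - 2) / 1
Then p(n) = 1·L_0(n) + 2·L_1(n).
Expanding and collecting terms gives p(n) = n - 1.
Evaluating at n = 1: p(1) = 0.

0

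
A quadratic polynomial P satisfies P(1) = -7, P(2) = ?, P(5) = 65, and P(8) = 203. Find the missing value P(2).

-1

The 3 known points determine the degree-2 polynomial uniquely.
Write P(x) = ax^2 + bx + c. Substituting each data point gives a linear system:
  a + b + c = -7
  25a + 5b + c = 65
  64a + 8b + c = 203
Solving the system yields a = 4, b = -6, c = -5.
So P(x) = 4x^2 - 6x - 5.
Then P(2) = -1.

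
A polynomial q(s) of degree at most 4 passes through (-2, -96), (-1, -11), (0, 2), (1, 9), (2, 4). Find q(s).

q(s) = -3s^4 + 5s^3 + 5s + 2

Write q(s) = as^4 + bs^3 + cs^2 + ds + e. Substituting each data point gives a linear system:
  16a - 8b + 4c - 2d + e = -96
  a - b + c - d + e = -11
  e = 2
  a + b + c + d + e = 9
  16a + 8b + 4c + 2d + e = 4
Solving the system yields a = -3, b = 5, c = 0, d = 5, e = 2.
So q(s) = -3s^4 + 5s^3 + 5s + 2.
Check: q(-2) = -96. ✓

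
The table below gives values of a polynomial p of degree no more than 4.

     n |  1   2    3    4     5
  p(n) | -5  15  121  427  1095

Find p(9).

12307

Forward differences of the values at n = 1, 2, 3, 4, 5:
  p  : -5  15  121  427  1095
  Δ  : 20  106  306  668
  Δ^2: 86  200  362
  Δ^3: 114  162
  Δ^4: 48
The fourth differences are constant, confirming degree 4.
Interpolating (Newton forward form) and evaluating at n = 9 gives p(9) = 12307.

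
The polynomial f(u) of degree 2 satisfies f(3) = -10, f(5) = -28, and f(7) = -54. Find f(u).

f(u) = -u^2 - u + 2

Using the Lagrange interpolation formula with nodes 3, 5, 7:
  L_0(u) = (u - 5)(u - 7) / 8
  L_1(u) = (u - 3)(u - 7) / -4
  L_2(u) = (u - 3)(u - 5) / 8
Then f(u) = -10·L_0(u) - 28·L_1(u) - 54·L_2(u).
Expanding and collecting terms gives f(u) = -u^2 - u + 2.
Check: f(7) = -54. ✓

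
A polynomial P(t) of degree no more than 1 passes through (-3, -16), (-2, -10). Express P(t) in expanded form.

P(t) = 6t + 2

Write P(t) = at + b. Substituting each data point gives a linear system:
  -3a + b = -16
  -2a + b = -10
Solving the system yields a = 6, b = 2.
So P(t) = 6t + 2.
Check: P(-3) = -16. ✓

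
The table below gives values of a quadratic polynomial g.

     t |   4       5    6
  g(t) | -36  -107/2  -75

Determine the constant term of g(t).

Write g(t) = at^2 + bt + c. Substituting each data point gives a linear system:
  16a + 4b + c = -36
  25a + 5b + c = -107/2
  36a + 6b + c = -75
Solving the system yields a = -2, b = 1/2, c = -6.
So g(t) = -2t^2 + (1/2)t - 6.
The constant term is -6.

-6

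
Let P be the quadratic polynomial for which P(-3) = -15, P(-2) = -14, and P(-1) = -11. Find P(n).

P(n) = n^2 + 6n - 6

Write P(n) = an^2 + bn + c. Substituting each data point gives a linear system:
  9a - 3b + c = -15
  4a - 2b + c = -14
  a - b + c = -11
Solving the system yields a = 1, b = 6, c = -6.
So P(n) = n^2 + 6n - 6.
Check: P(-3) = -15. ✓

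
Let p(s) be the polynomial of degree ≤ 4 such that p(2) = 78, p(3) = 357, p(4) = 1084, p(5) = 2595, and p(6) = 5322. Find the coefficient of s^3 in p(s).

0

Write p(s) = as^4 + bs^3 + cs^2 + ds + e. Substituting each data point gives a linear system:
  16a + 8b + 4c + 2d + e = 78
  81a + 27b + 9c + 3d + e = 357
  256a + 64b + 16c + 4d + e = 1084
  625a + 125b + 25c + 5d + e = 2595
  1296a + 216b + 36c + 6d + e = 5322
Solving the system yields a = 4, b = 0, c = 4, d = -1, e = 0.
So p(s) = 4s^4 + 4s^2 - s.
The coefficient of s^3 is 0.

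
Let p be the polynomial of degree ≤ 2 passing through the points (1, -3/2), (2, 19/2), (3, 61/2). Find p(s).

p(s) = 5s^2 - 4s - 5/2

Write p(s) = as^2 + bs + c. Substituting each data point gives a linear system:
  a + b + c = -3/2
  4a + 2b + c = 19/2
  9a + 3b + c = 61/2
Solving the system yields a = 5, b = -4, c = -5/2.
So p(s) = 5s^2 - 4s - 5/2.
Check: p(1) = -3/2. ✓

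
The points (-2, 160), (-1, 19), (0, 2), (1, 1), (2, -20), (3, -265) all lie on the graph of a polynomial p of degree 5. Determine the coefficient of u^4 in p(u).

Write p(u) = au^5 + bu^4 + cu^3 + du^2 + eu + k. Substituting each data point gives a linear system:
  -32a + 16b - 8c + 4d - 2e + k = 160
  -a + b - c + d - e + k = 19
  k = 2
  a + b + c + d + e + k = 1
  32a + 16b + 8c + 4d + 2e + k = -20
  243a + 81b + 27c + 9d + 3e + k = -265
Solving the system yields a = -2, b = 3, c = -2, d = 5, e = -5, k = 2.
So p(u) = -2u^5 + 3u^4 - 2u^3 + 5u^2 - 5u + 2.
The coefficient of u^4 is 3.

3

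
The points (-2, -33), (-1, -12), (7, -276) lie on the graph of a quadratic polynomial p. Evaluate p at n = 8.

Using the Lagrange interpolation formula with nodes -2, -1, 7:
  L_0(n) = (n + 1)(n - 7) / 9
  L_1(n) = (n + 2)(n - 7) / -8
  L_2(n) = (n + 2)(n + 1) / 72
Then p(n) = -33·L_0(n) - 12·L_1(n) - 276·L_2(n).
Expanding and collecting terms gives p(n) = -6n^2 + 3n - 3.
Evaluating at n = 8: p(8) = -363.

-363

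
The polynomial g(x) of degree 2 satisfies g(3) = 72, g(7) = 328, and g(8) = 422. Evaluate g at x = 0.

Write g(x) = ax^2 + bx + c. Substituting each data point gives a linear system:
  9a + 3b + c = 72
  49a + 7b + c = 328
  64a + 8b + c = 422
Solving the system yields a = 6, b = 4, c = 6.
So g(x) = 6x^2 + 4x + 6.
Then g(0) = 6.

6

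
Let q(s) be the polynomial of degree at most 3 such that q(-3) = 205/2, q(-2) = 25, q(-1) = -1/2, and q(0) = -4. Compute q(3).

Write q(s) = as^3 + bs^2 + cs + d. Substituting each data point gives a linear system:
  -27a + 9b - 3c + d = 205/2
  -8a + 4b - 2c + d = 25
  -a + b - c + d = -1/2
  d = -4
Solving the system yields a = -5, b = -4, c = -5/2, d = -4.
So q(s) = -5s^3 - 4s^2 - (5/2)s - 4.
Then q(3) = -365/2.

-365/2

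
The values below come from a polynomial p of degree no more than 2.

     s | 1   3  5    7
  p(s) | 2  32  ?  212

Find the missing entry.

102

The 3 known points determine the degree-2 polynomial uniquely.
Write p(s) = as^2 + bs + c. Substituting each data point gives a linear system:
  a + b + c = 2
  9a + 3b + c = 32
  49a + 7b + c = 212
Solving the system yields a = 5, b = -5, c = 2.
So p(s) = 5s^2 - 5s + 2.
Then p(5) = 102.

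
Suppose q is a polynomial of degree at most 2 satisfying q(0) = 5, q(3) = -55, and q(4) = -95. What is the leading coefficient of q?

Write q(x) = ax^2 + bx + c. Substituting each data point gives a linear system:
  c = 5
  9a + 3b + c = -55
  16a + 4b + c = -95
Solving the system yields a = -5, b = -5, c = 5.
So q(x) = -5x² - 5x + 5.
The leading coefficient is -5.

-5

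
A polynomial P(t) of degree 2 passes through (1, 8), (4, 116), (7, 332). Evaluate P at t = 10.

Write P(t) = at^2 + bt + c. Substituting each data point gives a linear system:
  a + b + c = 8
  16a + 4b + c = 116
  49a + 7b + c = 332
Solving the system yields a = 6, b = 6, c = -4.
So P(t) = 6t^2 + 6t - 4.
Then P(10) = 656.

656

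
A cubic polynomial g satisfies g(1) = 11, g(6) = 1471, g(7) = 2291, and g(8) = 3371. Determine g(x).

Write g(x) = ax^3 + bx^2 + cx + d. Substituting each data point gives a linear system:
  a + b + c + d = 11
  216a + 36b + 6c + d = 1471
  343a + 49b + 7c + d = 2291
  512a + 64b + 8c + d = 3371
Solving the system yields a = 6, b = 4, c = 6, d = -5.
So g(x) = 6x³ + 4x² + 6x - 5.
Check: g(1) = 11. ✓

g(x) = 6x^3 + 4x^2 + 6x - 5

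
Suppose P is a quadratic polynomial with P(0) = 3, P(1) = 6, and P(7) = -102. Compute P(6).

-69

Write P(s) = as^2 + bs + c. Substituting each data point gives a linear system:
  c = 3
  a + b + c = 6
  49a + 7b + c = -102
Solving the system yields a = -3, b = 6, c = 3.
So P(s) = -3s² + 6s + 3.
Then P(6) = -69.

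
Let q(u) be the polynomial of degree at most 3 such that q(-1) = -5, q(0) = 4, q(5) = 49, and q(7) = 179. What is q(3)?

7

Using the Lagrange interpolation formula with nodes -1, 0, 5, 7:
  L_0(u) = u(u - 5)(u - 7) / -48
  L_1(u) = (u + 1)(u - 5)(u - 7) / 35
  L_2(u) = (u + 1)u(u - 7) / -60
  L_3(u) = (u + 1)u(u - 5) / 112
Then q(u) = -5·L_0(u) + 4·L_1(u) + 49·L_2(u) + 179·L_3(u).
Expanding and collecting terms gives q(u) = u³ - 4u² + 4u + 4.
Evaluating at u = 3: q(3) = 7.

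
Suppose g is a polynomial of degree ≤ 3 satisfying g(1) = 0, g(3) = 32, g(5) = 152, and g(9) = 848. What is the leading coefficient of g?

Write g(s) = as^3 + bs^2 + cs + d. Substituting each data point gives a linear system:
  a + b + c + d = 0
  27a + 9b + 3c + d = 32
  125a + 25b + 5c + d = 152
  729a + 81b + 9c + d = 848
Solving the system yields a = 1, b = 2, c = -5, d = 2.
So g(s) = s^3 + 2s^2 - 5s + 2.
The leading coefficient is 1.

1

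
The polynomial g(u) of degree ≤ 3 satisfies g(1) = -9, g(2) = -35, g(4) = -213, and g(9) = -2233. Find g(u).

g(u) = -3u^3 - 5u - 1

Write g(u) = au^3 + bu^2 + cu + d. Substituting each data point gives a linear system:
  a + b + c + d = -9
  8a + 4b + 2c + d = -35
  64a + 16b + 4c + d = -213
  729a + 81b + 9c + d = -2233
Solving the system yields a = -3, b = 0, c = -5, d = -1.
So g(u) = -3u³ - 5u - 1.
Check: g(1) = -9. ✓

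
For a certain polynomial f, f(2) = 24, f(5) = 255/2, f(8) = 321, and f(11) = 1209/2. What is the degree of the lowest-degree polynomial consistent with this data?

Forward differences of the values at x = 2, 5, 8, 11:
  f  : 24  255/2  321  1209/2
  Δ  : 207/2  387/2  567/2
  Δ^2: 90  90
  Δ^3: 0
The second differences are constant (90) and nonzero, while all higher differences vanish, so the minimal degree is 2.

2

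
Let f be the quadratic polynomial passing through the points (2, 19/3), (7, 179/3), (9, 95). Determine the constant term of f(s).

Write f(s) = as^2 + bs + c. Substituting each data point gives a linear system:
  4a + 2b + c = 19/3
  49a + 7b + c = 179/3
  81a + 9b + c = 95
Solving the system yields a = 1, b = 5/3, c = -1.
So f(s) = s^2 + (5/3)s - 1.
The constant term is -1.

-1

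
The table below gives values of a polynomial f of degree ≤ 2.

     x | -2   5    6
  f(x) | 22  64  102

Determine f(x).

Write f(x) = ax^2 + bx + c. Substituting each data point gives a linear system:
  4a - 2b + c = 22
  25a + 5b + c = 64
  36a + 6b + c = 102
Solving the system yields a = 4, b = -6, c = -6.
So f(x) = 4x² - 6x - 6.
Check: f(6) = 102. ✓

f(x) = 4x^2 - 6x - 6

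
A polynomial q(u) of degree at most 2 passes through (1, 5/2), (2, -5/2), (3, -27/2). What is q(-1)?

-11/2

Using the Lagrange interpolation formula with nodes 1, 2, 3:
  L_0(u) = (u - 2)(u - 3) / 2
  L_1(u) = (u - 1)(u - 3) / -1
  L_2(u) = (u - 1)(u - 2) / 2
Then q(u) = 5/2·L_0(u) - 5/2·L_1(u) - 27/2·L_2(u).
Expanding and collecting terms gives q(u) = -3u^2 + 4u + 3/2.
Evaluating at u = -1: q(-1) = -11/2.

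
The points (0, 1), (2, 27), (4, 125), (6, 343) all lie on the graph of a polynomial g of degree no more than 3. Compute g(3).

64

Write g(u) = au^3 + bu^2 + cu + d. Substituting each data point gives a linear system:
  d = 1
  8a + 4b + 2c + d = 27
  64a + 16b + 4c + d = 125
  216a + 36b + 6c + d = 343
Solving the system yields a = 1, b = 3, c = 3, d = 1.
So g(u) = u^3 + 3u^2 + 3u + 1.
Then g(3) = 64.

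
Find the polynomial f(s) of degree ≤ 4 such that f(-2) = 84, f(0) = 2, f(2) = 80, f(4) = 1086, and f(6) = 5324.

Write f(s) = as^4 + bs^3 + cs^2 + ds + e. Substituting each data point gives a linear system:
  16a - 8b + 4c - 2d + e = 84
  e = 2
  16a + 8b + 4c + 2d + e = 80
  256a + 64b + 16c + 4d + e = 1086
  1296a + 216b + 36c + 6d + e = 5324
Solving the system yields a = 4, b = 0, c = 4, d = -1, e = 2.
So f(s) = 4s⁴ + 4s² - s + 2.
Check: f(4) = 1086. ✓

f(s) = 4s^4 + 4s^2 - s + 2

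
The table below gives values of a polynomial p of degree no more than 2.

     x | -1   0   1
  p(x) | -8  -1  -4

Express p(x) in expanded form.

p(x) = -5x^2 + 2x - 1

Write p(x) = ax^2 + bx + c. Substituting each data point gives a linear system:
  a - b + c = -8
  c = -1
  a + b + c = -4
Solving the system yields a = -5, b = 2, c = -1.
So p(x) = -5x^2 + 2x - 1.
Check: p(-1) = -8. ✓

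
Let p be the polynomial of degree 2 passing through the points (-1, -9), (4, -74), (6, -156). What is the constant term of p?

-6

Write p(s) = as^2 + bs + c. Substituting each data point gives a linear system:
  a - b + c = -9
  16a + 4b + c = -74
  36a + 6b + c = -156
Solving the system yields a = -4, b = -1, c = -6.
So p(s) = -4s² - s - 6.
The constant term is -6.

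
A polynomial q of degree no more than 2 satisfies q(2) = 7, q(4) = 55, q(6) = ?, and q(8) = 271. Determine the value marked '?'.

On equispaced nodes a degree-2 polynomial has vanishing third forward difference, so
  - q(2) + 3·q(4) - 3·q(6) + q(8) = 0.
Substituting the known values and solving for q(6):
  -3·q(6) = -429
  q(6) = 143.

143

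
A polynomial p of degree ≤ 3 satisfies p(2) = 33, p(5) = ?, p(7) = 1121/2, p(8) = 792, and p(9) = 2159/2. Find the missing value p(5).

The 4 known points determine the degree-3 polynomial uniquely.
Write p(x) = ax^3 + bx^2 + cx + d. Substituting each data point gives a linear system:
  8a + 4b + 2c + d = 33
  343a + 49b + 7c + d = 1121/2
  512a + 64b + 8c + d = 792
  729a + 81b + 9c + d = 2159/2
Solving the system yields a = 1, b = 4, c = 5/2, d = 4.
So p(x) = x^3 + 4x^2 + (5/2)x + 4.
Then p(5) = 483/2.

483/2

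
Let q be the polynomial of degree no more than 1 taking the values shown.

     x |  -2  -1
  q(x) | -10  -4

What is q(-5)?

-28

Using the Lagrange interpolation formula with nodes -2, -1:
  L_0(x) = (x + 1) / -1
  L_1(x) = (x + 2) / 1
Then q(x) = -10·L_0(x) - 4·L_1(x).
Expanding and collecting terms gives q(x) = 6x + 2.
Evaluating at x = -5: q(-5) = -28.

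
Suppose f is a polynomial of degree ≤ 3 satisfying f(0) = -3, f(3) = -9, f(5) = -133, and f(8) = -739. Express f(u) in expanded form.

Using the Lagrange interpolation formula with nodes 0, 3, 5, 8:
  L_0(u) = (u - 3)(u - 5)(u - 8) / -120
  L_1(u) = u(u - 5)(u - 8) / 30
  L_2(u) = u(u - 3)(u - 8) / -30
  L_3(u) = u(u - 3)(u - 5) / 120
Then f(u) = -3·L_0(u) - 9·L_1(u) - 133·L_2(u) - 739·L_3(u).
Expanding and collecting terms gives f(u) = -2u^3 + 4u^2 + 4u - 3.
Check: f(8) = -739. ✓

f(u) = -2u^3 + 4u^2 + 4u - 3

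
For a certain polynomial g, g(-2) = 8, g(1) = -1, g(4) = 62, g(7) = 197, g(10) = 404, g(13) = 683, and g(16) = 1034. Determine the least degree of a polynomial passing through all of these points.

2

Forward differences of the values at s = -2, 1, 4, 7, 10, 13, 16:
  g  : 8  -1  62  197  404  683  1034
  Δ  : -9  63  135  207  279  351
  Δ^2: 72  72  72  72  72
  Δ^3: 0  0  0  0
  Δ^4: 0  0  0
  Δ^5: 0  0
  Δ^6: 0
The second differences are constant (72) and nonzero, while all higher differences vanish, so the minimal degree is 2.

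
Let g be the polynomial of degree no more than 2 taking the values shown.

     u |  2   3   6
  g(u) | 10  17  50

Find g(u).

g(u) = u^2 + 2u + 2

Write g(u) = au^2 + bu + c. Substituting each data point gives a linear system:
  4a + 2b + c = 10
  9a + 3b + c = 17
  36a + 6b + c = 50
Solving the system yields a = 1, b = 2, c = 2.
So g(u) = u^2 + 2u + 2.
Check: g(6) = 50. ✓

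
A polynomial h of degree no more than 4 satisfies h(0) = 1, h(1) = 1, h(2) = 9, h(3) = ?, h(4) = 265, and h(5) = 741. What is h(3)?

The 5 known points determine the degree-4 polynomial uniquely.
Write h(t) = at^4 + bt^3 + ct^2 + dt + e. Substituting each data point gives a linear system:
  e = 1
  a + b + c + d + e = 1
  16a + 8b + 4c + 2d + e = 9
  256a + 64b + 16c + 4d + e = 265
  625a + 125b + 25c + 5d + e = 741
Solving the system yields a = 2, b = -5, c = 5, d = -2, e = 1.
So h(t) = 2t⁴ - 5t³ + 5t² - 2t + 1.
Then h(3) = 67.

67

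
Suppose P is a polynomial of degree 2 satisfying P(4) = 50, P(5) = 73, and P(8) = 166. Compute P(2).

Using the Lagrange interpolation formula with nodes 4, 5, 8:
  L_0(s) = (s - 5)(s - 8) / 4
  L_1(s) = (s - 4)(s - 8) / -3
  L_2(s) = (s - 4)(s - 5) / 12
Then P(s) = 50·L_0(s) + 73·L_1(s) + 166·L_2(s).
Expanding and collecting terms gives P(s) = 2s² + 5s - 2.
Evaluating at s = 2: P(2) = 16.

16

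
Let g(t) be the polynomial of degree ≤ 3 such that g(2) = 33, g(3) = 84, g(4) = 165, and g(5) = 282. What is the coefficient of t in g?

Write g(t) = at^3 + bt^2 + ct + d. Substituting each data point gives a linear system:
  8a + 4b + 2c + d = 33
  27a + 9b + 3c + d = 84
  64a + 16b + 4c + d = 165
  125a + 25b + 5c + d = 282
Solving the system yields a = 1, b = 6, c = 2, d = -3.
So g(t) = t^3 + 6t^2 + 2t - 3.
The coefficient of t is 2.

2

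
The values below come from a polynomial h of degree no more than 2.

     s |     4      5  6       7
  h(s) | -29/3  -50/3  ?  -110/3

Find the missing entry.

The 3 known points determine the degree-2 polynomial uniquely.
Write h(s) = as^2 + bs + c. Substituting each data point gives a linear system:
  16a + 4b + c = -29/3
  25a + 5b + c = -50/3
  49a + 7b + c = -110/3
Solving the system yields a = -1, b = 2, c = -5/3.
So h(s) = -s² + 2s - 5/3.
Then h(6) = -77/3.

-77/3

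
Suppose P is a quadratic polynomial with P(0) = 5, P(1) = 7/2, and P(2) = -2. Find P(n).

P(n) = -2n^2 + (1/2)n + 5

Using the Lagrange interpolation formula with nodes 0, 1, 2:
  L_0(n) = (n - 1)(n - 2) / 2
  L_1(n) = n(n - 2) / -1
  L_2(n) = n(n - 1) / 2
Then P(n) = 5·L_0(n) + 7/2·L_1(n) - 2·L_2(n).
Expanding and collecting terms gives P(n) = -2n^2 + (1/2)n + 5.
Check: P(1) = 7/2. ✓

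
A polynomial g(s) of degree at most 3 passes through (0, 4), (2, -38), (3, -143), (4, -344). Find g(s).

Using the Lagrange interpolation formula with nodes 0, 2, 3, 4:
  L_0(s) = (s - 2)(s - 3)(s - 4) / -24
  L_1(s) = s(s - 3)(s - 4) / 4
  L_2(s) = s(s - 2)(s - 4) / -3
  L_3(s) = s(s - 2)(s - 3) / 8
Then g(s) = 4·L_0(s) - 38·L_1(s) - 143·L_2(s) - 344·L_3(s).
Expanding and collecting terms gives g(s) = -5s^3 - 3s^2 + 5s + 4.
Check: g(4) = -344. ✓

g(s) = -5s^3 - 3s^2 + 5s + 4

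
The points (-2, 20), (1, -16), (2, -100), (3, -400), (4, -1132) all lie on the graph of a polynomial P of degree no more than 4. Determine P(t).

P(t) = -3t^4 - 6t^3 + 3t^2 - 6t - 4

Write P(t) = at^4 + bt^3 + ct^2 + dt + e. Substituting each data point gives a linear system:
  16a - 8b + 4c - 2d + e = 20
  a + b + c + d + e = -16
  16a + 8b + 4c + 2d + e = -100
  81a + 27b + 9c + 3d + e = -400
  256a + 64b + 16c + 4d + e = -1132
Solving the system yields a = -3, b = -6, c = 3, d = -6, e = -4.
So P(t) = -3t⁴ - 6t³ + 3t² - 6t - 4.
Check: P(2) = -100. ✓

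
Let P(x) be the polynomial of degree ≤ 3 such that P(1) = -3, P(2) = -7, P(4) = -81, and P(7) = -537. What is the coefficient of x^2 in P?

3

Write P(x) = ax^3 + bx^2 + cx + d. Substituting each data point gives a linear system:
  a + b + c + d = -3
  8a + 4b + 2c + d = -7
  64a + 16b + 4c + d = -81
  343a + 49b + 7c + d = -537
Solving the system yields a = -2, b = 3, c = 1, d = -5.
So P(x) = -2x³ + 3x² + x - 5.
The coefficient of x^2 is 3.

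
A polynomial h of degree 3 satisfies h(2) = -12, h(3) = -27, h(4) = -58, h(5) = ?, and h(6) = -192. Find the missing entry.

The 4 known points determine the degree-3 polynomial uniquely.
Write h(x) = ax^3 + bx^2 + cx + d. Substituting each data point gives a linear system:
  8a + 4b + 2c + d = -12
  27a + 9b + 3c + d = -27
  64a + 16b + 4c + d = -58
  216a + 36b + 6c + d = -192
Solving the system yields a = -1, b = 1, c = -1, d = -6.
So h(x) = -x³ + x² - x - 6.
Then h(5) = -111.

-111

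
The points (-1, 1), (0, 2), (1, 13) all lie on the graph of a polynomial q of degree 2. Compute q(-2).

10

Forward differences of the values at u = -1, 0, 1:
  q  : 1  2  13
  Δ  : 1  11
  Δ^2: 10
The second differences are constant, confirming degree 2.
Interpolating (Newton forward form) and evaluating at u = -2 gives q(-2) = 10.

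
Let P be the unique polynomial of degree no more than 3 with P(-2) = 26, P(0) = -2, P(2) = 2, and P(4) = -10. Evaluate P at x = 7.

-163

Write P(x) = ax^3 + bx^2 + cx + d. Substituting each data point gives a linear system:
  -8a + 4b - 2c + d = 26
  d = -2
  8a + 4b + 2c + d = 2
  64a + 16b + 4c + d = -10
Solving the system yields a = -1, b = 4, c = -2, d = -2.
So P(x) = -x³ + 4x² - 2x - 2.
Then P(7) = -163.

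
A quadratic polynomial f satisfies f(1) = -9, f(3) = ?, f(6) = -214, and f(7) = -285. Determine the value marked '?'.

The 3 known points determine the degree-2 polynomial uniquely.
Write f(s) = as^2 + bs + c. Substituting each data point gives a linear system:
  a + b + c = -9
  36a + 6b + c = -214
  49a + 7b + c = -285
Solving the system yields a = -5, b = -6, c = 2.
So f(s) = -5s^2 - 6s + 2.
Then f(3) = -61.

-61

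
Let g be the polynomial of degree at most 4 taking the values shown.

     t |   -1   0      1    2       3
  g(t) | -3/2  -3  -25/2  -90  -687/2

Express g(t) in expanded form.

g(t) = -2t^4 - 6t^3 - 2t^2 + (1/2)t - 3

Write g(t) = at^4 + bt^3 + ct^2 + dt + e. Substituting each data point gives a linear system:
  a - b + c - d + e = -3/2
  e = -3
  a + b + c + d + e = -25/2
  16a + 8b + 4c + 2d + e = -90
  81a + 27b + 9c + 3d + e = -687/2
Solving the system yields a = -2, b = -6, c = -2, d = 1/2, e = -3.
So g(t) = -2t^4 - 6t^3 - 2t^2 + (1/2)t - 3.
Check: g(1) = -25/2. ✓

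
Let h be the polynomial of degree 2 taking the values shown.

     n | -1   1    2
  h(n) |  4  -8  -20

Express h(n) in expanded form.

h(n) = -2n^2 - 6n

Using the Lagrange interpolation formula with nodes -1, 1, 2:
  L_0(n) = (n - 1)(n - 2) / 6
  L_1(n) = (n + 1)(n - 2) / -2
  L_2(n) = (n + 1)(n - 1) / 3
Then h(n) = 4·L_0(n) - 8·L_1(n) - 20·L_2(n).
Expanding and collecting terms gives h(n) = -2n^2 - 6n.
Check: h(-1) = 4. ✓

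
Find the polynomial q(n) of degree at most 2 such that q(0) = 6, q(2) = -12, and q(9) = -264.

Using the Lagrange interpolation formula with nodes 0, 2, 9:
  L_0(n) = (n - 2)(n - 9) / 18
  L_1(n) = n(n - 9) / -14
  L_2(n) = n(n - 2) / 63
Then q(n) = 6·L_0(n) - 12·L_1(n) - 264·L_2(n).
Expanding and collecting terms gives q(n) = -3n^2 - 3n + 6.
Check: q(2) = -12. ✓

q(n) = -3n^2 - 3n + 6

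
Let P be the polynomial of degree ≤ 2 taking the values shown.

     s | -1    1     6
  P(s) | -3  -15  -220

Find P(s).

Write P(s) = as^2 + bs + c. Substituting each data point gives a linear system:
  a - b + c = -3
  a + b + c = -15
  36a + 6b + c = -220
Solving the system yields a = -5, b = -6, c = -4.
So P(s) = -5s^2 - 6s - 4.
Check: P(-1) = -3. ✓

P(s) = -5s^2 - 6s - 4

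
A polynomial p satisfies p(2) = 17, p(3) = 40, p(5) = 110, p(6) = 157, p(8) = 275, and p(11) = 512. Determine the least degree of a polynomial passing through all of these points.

2

Divided differences on the nodes 2, 3, 5, 6, 8, 11:
  order 0: 17  40  110  157  275  512
  order 1: 23  35  47  59  79
  order 2: 4  4  4  4
  order 3: 0  0  0
  order 4: 0  0
  order 5: 0
The order-2 divided differences are all 4 (nonzero) and every higher order vanishes, so the data lies on a polynomial of degree exactly 2.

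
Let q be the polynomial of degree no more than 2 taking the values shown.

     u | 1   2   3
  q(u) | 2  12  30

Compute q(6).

132

Write q(u) = au^2 + bu + c. Substituting each data point gives a linear system:
  a + b + c = 2
  4a + 2b + c = 12
  9a + 3b + c = 30
Solving the system yields a = 4, b = -2, c = 0.
So q(u) = 4u^2 - 2u.
Then q(6) = 132.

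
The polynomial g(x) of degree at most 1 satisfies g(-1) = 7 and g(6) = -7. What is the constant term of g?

5

Write g(x) = ax + b. Substituting each data point gives a linear system:
  -a + b = 7
  6a + b = -7
Solving the system yields a = -2, b = 5.
So g(x) = -2x + 5.
The constant term is 5.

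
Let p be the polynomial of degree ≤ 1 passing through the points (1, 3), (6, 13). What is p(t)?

Write p(t) = at + b. Substituting each data point gives a linear system:
  a + b = 3
  6a + b = 13
Solving the system yields a = 2, b = 1.
So p(t) = 2t + 1.
Check: p(6) = 13. ✓

p(t) = 2t + 1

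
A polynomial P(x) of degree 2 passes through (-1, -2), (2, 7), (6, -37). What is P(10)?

-145

Using the Lagrange interpolation formula with nodes -1, 2, 6:
  L_0(x) = (x - 2)(x - 6) / 21
  L_1(x) = (x + 1)(x - 6) / -12
  L_2(x) = (x + 1)(x - 2) / 28
Then P(x) = -2·L_0(x) + 7·L_1(x) - 37·L_2(x).
Expanding and collecting terms gives P(x) = -2x² + 5x + 5.
Evaluating at x = 10: P(10) = -145.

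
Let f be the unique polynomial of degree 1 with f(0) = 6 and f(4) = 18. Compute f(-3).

Using the Lagrange interpolation formula with nodes 0, 4:
  L_0(t) = (t - 4) / -4
  L_1(t) = t / 4
Then f(t) = 6·L_0(t) + 18·L_1(t).
Expanding and collecting terms gives f(t) = 3t + 6.
Evaluating at t = -3: f(-3) = -3.

-3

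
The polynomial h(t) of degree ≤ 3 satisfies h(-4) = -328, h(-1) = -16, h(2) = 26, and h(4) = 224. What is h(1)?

Write h(t) = at^3 + bt^2 + ct + d. Substituting each data point gives a linear system:
  -64a + 16b - 4c + d = -328
  -a + b - c + d = -16
  8a + 4b + 2c + d = 26
  64a + 16b + 4c + d = 224
Solving the system yields a = 4, b = -3, c = 5, d = -4.
So h(t) = 4t^3 - 3t^2 + 5t - 4.
Then h(1) = 2.

2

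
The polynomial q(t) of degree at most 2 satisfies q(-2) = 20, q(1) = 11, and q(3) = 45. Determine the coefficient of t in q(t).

1

Write q(t) = at^2 + bt + c. Substituting each data point gives a linear system:
  4a - 2b + c = 20
  a + b + c = 11
  9a + 3b + c = 45
Solving the system yields a = 4, b = 1, c = 6.
So q(t) = 4t² + t + 6.
The coefficient of t is 1.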